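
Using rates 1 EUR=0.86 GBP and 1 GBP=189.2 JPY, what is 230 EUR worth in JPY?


Step 1: 230 EUR × 0.86 = 197.80 GBP
Step 2: 197.80 GBP × 189.2 = 37423.76 JPY
Implied rate EUR→JPY = 0.86 × 189.2 = 162.7120
= 37423.76 JPY

37423.76 JPY


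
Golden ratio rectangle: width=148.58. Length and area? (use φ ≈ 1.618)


φ = (1 + √5) / 2 ≈ 1.618
Length = width × φ = 148.58 × 1.618 = 240.40244
≈ 240.40
Area = width × length = 148.58 × 240.40244 = 35718.9945352 ≈ 35718.99
= Length: 240.40, Area: 35718.99

Length: 240.40, Area: 35718.99


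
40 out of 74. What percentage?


Percentage = (part / whole) × 100
= (40 / 74) × 100
≈ 54.05%

54.05%


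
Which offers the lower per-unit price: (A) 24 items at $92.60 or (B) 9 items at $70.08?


Deal A: $92.60/24 = $3.8583/unit
Deal B: $70.08/9 = $7.7867/unit
A is cheaper per unit
= Deal A

Deal A


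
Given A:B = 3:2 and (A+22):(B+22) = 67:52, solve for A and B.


Let A = 3k, B = 2k.
(3k + 22) / (2k + 22) = 67/52
Cross-multiply: 52(3k + 22) = 67(2k + 22)
156k + 1144 = 134k + 1474
156k - 134k = 1474 - 1144
22k = 330
k = 330/22 = 15
A = 3×15 = 45, B = 2×15 = 30
= A = 45, B = 30

A = 45, B = 30


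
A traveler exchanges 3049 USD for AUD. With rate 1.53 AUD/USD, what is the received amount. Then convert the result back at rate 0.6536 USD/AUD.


Amount × rate = 3049 × 1.53 = 4664.97 AUD
Round-trip: 4664.97 × 0.6536 = 3049.02 USD
= 4664.97 AUD, then 3049.02 USD

4664.97 AUD, then 3049.02 USD


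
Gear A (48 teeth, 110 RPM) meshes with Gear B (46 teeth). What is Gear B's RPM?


Gear ratio = 48:46 = 24:23
RPM_B = RPM_A × (teeth_A / teeth_B)
= 110 × (48/46)
= 114.8 RPM

114.8 RPM


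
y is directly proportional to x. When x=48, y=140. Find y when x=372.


Direct proportion: y/x = constant
k = 140/48 ≈ 2.9167
y₂ = k × 372 = 140 × 372 / 48 = 52080/48
= 1085.00

1085.00


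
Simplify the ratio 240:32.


GCD(240, 32) = 16
240/16 : 32/16
= 15:2

15:2


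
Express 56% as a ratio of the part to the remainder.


56% means 56 parts out of 100; remainder = 44
Part : remainder = 56:44
GCD = 4
= 14:11

14:11


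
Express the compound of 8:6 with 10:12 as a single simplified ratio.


Compound ratio = (8×10) : (6×12)
= 80:72
GCD = 8
= 10:9

10:9


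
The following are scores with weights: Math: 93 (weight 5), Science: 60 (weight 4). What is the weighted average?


Numerator = 93×5 + 60×4
= 465 + 240
= 705
Total weight = 9
Weighted avg = 705/9
= 78.33

78.33


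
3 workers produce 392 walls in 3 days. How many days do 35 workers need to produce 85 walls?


Days ∝ work / workers, so d₂ = d₁ × (m₁/m₂) × (w₂/w₁)
Workers factor (inverse): 3/35 ≈ 0.0857
Work factor (direct): 85/392 ≈ 0.2168
d₂ = 3 × 3/35 × 85/392 = (3 × 3 × 85) / (35 × 392) = 765/13720
≈ 0.06 days

0.06 days


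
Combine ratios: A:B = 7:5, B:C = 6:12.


Match B: multiply A:B by 6 → 42:30
Multiply B:C by 5 → 30:60
Combined: 42:30:60
GCD = 6
= 7:5:10

7:5:10


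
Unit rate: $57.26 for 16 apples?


Unit rate = total / quantity
= 57.26 / 16
= $3.58 per unit

$3.58 per unit


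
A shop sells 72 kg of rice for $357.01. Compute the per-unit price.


Unit rate = total / quantity
= 357.01 / 72
= $4.96 per unit

$4.96 per unit


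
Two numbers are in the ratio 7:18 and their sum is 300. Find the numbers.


Let A = 7k, B = 18k.
7k + 18k = 300
25k = 300 → k = 300/25 = 12
A = 7×12 = 84, B = 18×12 = 216
= A = 84, B = 216

A = 84, B = 216


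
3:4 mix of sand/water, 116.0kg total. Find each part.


Total parts = 3 + 4 = 7
sand: 116.0 × 3/7 = 49.7kg
water: 116.0 × 4/7 = 66.3kg
= 49.7kg and 66.3kg

49.7kg and 66.3kg


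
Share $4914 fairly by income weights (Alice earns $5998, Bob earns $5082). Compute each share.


Total income = 5998 + 5082 = $11080
Alice: $4914 × 5998/11080 = $2660.12
Bob: $4914 × 5082/11080 = $2253.88
= Alice: $2660.12, Bob: $2253.88

Alice: $2660.12, Bob: $2253.88


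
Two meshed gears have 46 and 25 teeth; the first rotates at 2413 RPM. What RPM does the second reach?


Gear ratio = 46:25 = 46:25
RPM_B = RPM_A × (teeth_A / teeth_B)
= 2413 × (46/25)
= 4439.9 RPM

4439.9 RPM


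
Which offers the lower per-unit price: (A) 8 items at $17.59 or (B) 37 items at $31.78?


Deal A: $17.59/8 = $2.1988/unit
Deal B: $31.78/37 = $0.8589/unit
B is cheaper per unit
= Deal B

Deal B


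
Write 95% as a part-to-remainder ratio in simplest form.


95% means 95 parts out of 100; remainder = 5
Part : remainder = 95:5
GCD = 5
= 19:1

19:1


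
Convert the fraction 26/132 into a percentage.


Percentage = (part / whole) × 100
= (26 / 132) × 100
≈ 19.70%

19.70%


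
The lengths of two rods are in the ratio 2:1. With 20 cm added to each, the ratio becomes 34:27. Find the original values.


Let A = 2k, B = 1k.
(2k + 20) / (1k + 20) = 34/27
Cross-multiply: 27(2k + 20) = 34(1k + 20)
54k + 540 = 34k + 680
54k - 34k = 680 - 540
20k = 140
k = 140/20 = 7
A = 2×7 = 14, B = 1×7 = 7
= A = 14, B = 7

A = 14, B = 7


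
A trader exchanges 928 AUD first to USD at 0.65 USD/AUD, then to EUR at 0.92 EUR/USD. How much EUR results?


Step 1: 928 AUD × 0.65 = 603.20 USD
Step 2: 603.20 USD × 0.92 = 554.94 EUR
Implied rate AUD→EUR = 0.65 × 0.92 = 0.5980
= 554.94 EUR

554.94 EUR


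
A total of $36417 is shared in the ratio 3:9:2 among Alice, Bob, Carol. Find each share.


Total parts = 3 + 9 + 2 = 14
Alice: 36417 × 3/14 = 7803.64
Bob: 36417 × 9/14 = 23410.93
Carol: 36417 × 2/14 = 5202.43
= Alice: $7803.64, Bob: $23410.93, Carol: $5202.43

Alice: $7803.64, Bob: $23410.93, Carol: $5202.43


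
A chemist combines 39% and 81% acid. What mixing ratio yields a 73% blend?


Let x parts of 39% mix with y parts of 81%.
39x + 81y = 73(x + y)
39x + 81y = 73x + 73y
x(39 - 73) = y(73 - 81)
x/y = (81 - 73)/(73 - 39) = 8/34
Simplify: 4:17
= 4:17

4:17


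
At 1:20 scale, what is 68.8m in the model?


Model size = real / scale
= 68.8 / 20
= 3.4400 m

3.4400 m


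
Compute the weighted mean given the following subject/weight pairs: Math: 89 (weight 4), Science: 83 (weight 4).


Numerator = 89×4 + 83×4
= 356 + 332
= 688
Total weight = 8
Weighted avg = 688/8
= 86.00

86.00


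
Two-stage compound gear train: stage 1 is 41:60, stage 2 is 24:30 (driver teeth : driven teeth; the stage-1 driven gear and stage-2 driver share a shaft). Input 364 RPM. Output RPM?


Stage 1: RPM_B = RPM_A × t_A/t_B = 364 × 41/60 = 14924/60 ≈ 248.73
B and C share a shaft → RPM_C = RPM_B
Stage 2: RPM_D = RPM_C × t_C/t_D = RPM_A × (t_A×t_C)/(t_B×t_D)
Overall ratio = (41×24)/(60×30) = 984/1800
RPM_D = 364 × 984/1800 = 358176/1800
≈ 198.99 RPM

198.99 RPM


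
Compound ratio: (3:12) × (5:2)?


Compound ratio = (3×5) : (12×2)
= 15:24
GCD = 3
= 5:8

5:8


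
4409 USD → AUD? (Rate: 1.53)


Amount × rate = 4409 × 1.53
= 6745.77 AUD

6745.77 AUD


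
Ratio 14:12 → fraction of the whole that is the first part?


Total parts = 14 + 12 = 26
First part: 14/26 = 7/13
= 7/13

7/13


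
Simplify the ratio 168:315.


GCD(168, 315) = 21
168/21 : 315/21
= 8:15

8:15


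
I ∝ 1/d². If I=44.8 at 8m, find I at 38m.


I₁d₁² = I₂d₂²
I₂ = I₁ × (d₁/d₂)²
= 44.8 × (8/38)²
= 44.8 × 64/1444
= 2867.2/1444
≈ 1.9856

1.9856


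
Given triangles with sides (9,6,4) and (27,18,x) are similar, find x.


Scale factor = 27/9 = 3
Missing side = 4 × 3
= 12.0

12.0


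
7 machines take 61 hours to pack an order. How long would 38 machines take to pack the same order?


Inverse proportion: x × y = constant
k = 7 × 61 = 427
y₂ = k / 38 = 427 / 38
= 11.24

11.24


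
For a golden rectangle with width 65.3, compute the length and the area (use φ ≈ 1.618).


φ = (1 + √5) / 2 ≈ 1.618
Length = width × φ = 65.3 × 1.618 = 105.6554
≈ 105.66
Area = width × length = 65.3 × 105.6554 = 6899.29762 ≈ 6899.30
= Length: 105.66, Area: 6899.30

Length: 105.66, Area: 6899.30


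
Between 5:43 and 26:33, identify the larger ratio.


5/43 = 0.1163
26/33 = 0.7879
0.1163 < 0.7879, so 5:43 is less
= 26:33

26:33


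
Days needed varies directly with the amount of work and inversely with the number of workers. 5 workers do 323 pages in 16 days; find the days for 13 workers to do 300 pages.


Days ∝ work / workers, so d₂ = d₁ × (m₁/m₂) × (w₂/w₁)
Workers factor (inverse): 5/13 ≈ 0.3846
Work factor (direct): 300/323 ≈ 0.9288
d₂ = 16 × 5/13 × 300/323 = (16 × 5 × 300) / (13 × 323) = 24000/4199
≈ 5.72 days

5.72 days


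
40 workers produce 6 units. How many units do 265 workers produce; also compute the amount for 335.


Direct proportion: y/x = constant
k = 6/40 = 0.1500
y at x=265: k × 265 = 6 × 265 / 40 = 1590/40 = 39.75
y at x=335: k × 335 = 6 × 335 / 40 = 2010/40 = 50.25
= 39.75 and 50.25

39.75 and 50.25


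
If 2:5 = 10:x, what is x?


Cross multiply: 2 × x = 5 × 10
2x = 50
x = 50 / 2
= 25.00

25.00


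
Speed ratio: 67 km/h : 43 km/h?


Ratio = 67:43
GCD = 1
Simplified = 67:43
Time ratio (same distance) = 43:67
Speed ratio = 67:43

67:43


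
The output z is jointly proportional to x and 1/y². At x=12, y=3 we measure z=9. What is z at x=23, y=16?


z = k·x/y²
Solve for k using the known point: k = z·y²/x = 9×9/12 = 81/12 = 6.7500
Now evaluate at x=23, y=16:
z = k × 23 / 256 = (81 × 23) / (12 × 256) = 1863/3072
≈ 0.6064

0.6064


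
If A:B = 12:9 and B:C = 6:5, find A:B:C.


Match B: multiply A:B by 6 → 72:54
Multiply B:C by 9 → 54:45
Combined: 72:54:45
GCD = 9
= 8:6:5

8:6:5


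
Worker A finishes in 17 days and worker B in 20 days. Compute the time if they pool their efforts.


Rate of A = 1/17 per day
Rate of B = 1/20 per day
Combined rate = 1/17 + 1/20 = 37/340 ≈ 0.1088 per day
Days = 1 / combined rate = 340/37
≈ 9.19 days

9.19 days


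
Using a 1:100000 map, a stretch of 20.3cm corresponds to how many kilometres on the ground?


Real distance = map distance × scale
= 20.3cm × 100000
= 2030000 cm = 20300.0 m
= 20.300 km

20.300 km


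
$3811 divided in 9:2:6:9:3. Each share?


Total parts = 9 + 2 + 6 + 9 + 3 = 29
Part 1: 3811 × 9/29 = 1182.72
Part 2: 3811 × 2/29 = 262.83
Part 3: 3811 × 6/29 = 788.48
Part 4: 3811 × 9/29 = 1182.72
Part 5: 3811 × 3/29 = 394.24
= Part 1: $1182.72, Part 2: $262.83, Part 3: $788.48, Part 4: $1182.72, Part 5: $394.24

Part 1: $1182.72, Part 2: $262.83, Part 3: $788.48, Part 4: $1182.72, Part 5: $394.24


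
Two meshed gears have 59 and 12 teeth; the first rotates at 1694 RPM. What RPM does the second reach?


Gear ratio = 59:12 = 59:12
RPM_B = RPM_A × (teeth_A / teeth_B)
= 1694 × (59/12)
= 8328.8 RPM

8328.8 RPM


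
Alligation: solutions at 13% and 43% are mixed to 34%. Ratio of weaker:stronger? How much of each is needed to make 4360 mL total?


Let x parts of 13% mix with y parts of 43%.
13x + 43y = 34(x + y)
13x + 43y = 34x + 34y
x(13 - 34) = y(34 - 43)
x/y = (43 - 34)/(34 - 13) = 9/21
Simplify: 3:7
Total parts = 10; one part = 4360/10 = 436.00 mL
13% solution: 3×436.00 = 1308.00 mL
43% solution: 7×436.00 = 3052.00 mL
= ratio 3:7; 1308.00 mL and 3052.00 mL

ratio 3:7; 1308.00 mL and 3052.00 mL


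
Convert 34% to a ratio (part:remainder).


34% means 34 parts out of 100; remainder = 66
Part : remainder = 34:66
GCD = 2
= 17:33

17:33


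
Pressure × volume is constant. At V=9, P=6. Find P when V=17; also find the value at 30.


Inverse proportion: x × y = constant
k = 9 × 6 = 54
At x=17: k/17 = 3.18
At x=30: k/30 = 1.80
= 3.18 and 1.80

3.18 and 1.80


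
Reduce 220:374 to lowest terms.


GCD(220, 374) = 22
220/22 : 374/22
= 10:17

10:17


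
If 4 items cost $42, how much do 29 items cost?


Direct proportion: y/x = constant
k = 42/4 = 10.5000
y₂ = k × 29 = 42 × 29 / 4 = 1218/4
= 304.50

304.50


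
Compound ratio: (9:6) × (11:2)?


Compound ratio = (9×11) : (6×2)
= 99:12
GCD = 3
= 33:4

33:4


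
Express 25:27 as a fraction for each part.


Total parts = 25 + 27 = 52
First part: 25/52 = 25/52
Second part: 27/52 = 27/52
= 25/52 and 27/52

25/52 and 27/52


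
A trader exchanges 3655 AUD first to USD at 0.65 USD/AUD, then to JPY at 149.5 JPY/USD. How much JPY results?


Step 1: 3655 AUD × 0.65 = 2375.75 USD
Step 2: 2375.75 USD × 149.5 = 355174.63 JPY
Implied rate AUD→JPY = 0.65 × 149.5 = 97.1750
= 355174.63 JPY

355174.63 JPY


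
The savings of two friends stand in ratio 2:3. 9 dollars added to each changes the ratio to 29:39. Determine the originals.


Let A = 2k, B = 3k.
(2k + 9) / (3k + 9) = 29/39
Cross-multiply: 39(2k + 9) = 29(3k + 9)
78k + 351 = 87k + 261
78k - 87k = 261 - 351
-9k = -90
k = -90/-9 = 10
A = 2×10 = 20, B = 3×10 = 30
= A = 20, B = 30

A = 20, B = 30


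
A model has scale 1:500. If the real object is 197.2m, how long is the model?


Model size = real / scale
= 197.2 / 500
= 0.3944 m

0.3944 m


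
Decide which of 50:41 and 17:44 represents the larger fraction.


50/41 = 1.2195
17/44 = 0.3864
1.2195 > 0.3864, so 50:41 is greater
= 50:41

50:41


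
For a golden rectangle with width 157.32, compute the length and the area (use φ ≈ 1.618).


φ = (1 + √5) / 2 ≈ 1.618
Length = width × φ = 157.32 × 1.618 = 254.54376
≈ 254.54
Area = width × length = 157.32 × 254.54376 = 40044.8243232 ≈ 40044.82
= Length: 254.54, Area: 40044.82

Length: 254.54, Area: 40044.82


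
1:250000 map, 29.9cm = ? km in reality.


Real distance = map distance × scale
= 29.9cm × 250000
= 7475000 cm = 74750.0 m
= 74.750 km

74.750 km


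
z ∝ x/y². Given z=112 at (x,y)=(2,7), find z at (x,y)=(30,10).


z = k·x/y²
Solve for k using the known point: k = z·y²/x = 112×49/2 = 5488/2 = 2744.0000
Now evaluate at x=30, y=10:
z = k × 30 / 100 = (5488 × 30) / (2 × 100) = 164640/200
= 823.2000

823.2000


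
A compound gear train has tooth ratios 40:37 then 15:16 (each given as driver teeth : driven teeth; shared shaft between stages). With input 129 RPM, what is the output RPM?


Stage 1: RPM_B = RPM_A × t_A/t_B = 129 × 40/37 = 5160/37 ≈ 139.46
B and C share a shaft → RPM_C = RPM_B
Stage 2: RPM_D = RPM_C × t_C/t_D = RPM_A × (t_A×t_C)/(t_B×t_D)
Overall ratio = (40×15)/(37×16) = 600/592
RPM_D = 129 × 600/592 = 77400/592
≈ 130.74 RPM

130.74 RPM


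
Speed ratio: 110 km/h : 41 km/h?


Ratio = 110:41
GCD = 1
Simplified = 110:41
Time ratio (same distance) = 41:110
Speed ratio = 110:41

110:41


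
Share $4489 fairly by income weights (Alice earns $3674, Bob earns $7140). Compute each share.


Total income = 3674 + 7140 = $10814
Alice: $4489 × 3674/10814 = $1525.11
Bob: $4489 × 7140/10814 = $2963.89
= Alice: $1525.11, Bob: $2963.89

Alice: $1525.11, Bob: $2963.89


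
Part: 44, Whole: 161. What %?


Percentage = (part / whole) × 100
= (44 / 161) × 100
≈ 27.33%

27.33%


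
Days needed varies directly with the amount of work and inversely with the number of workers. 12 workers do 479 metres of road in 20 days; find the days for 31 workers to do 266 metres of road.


Days ∝ work / workers, so d₂ = d₁ × (m₁/m₂) × (w₂/w₁)
Workers factor (inverse): 12/31 ≈ 0.3871
Work factor (direct): 266/479 ≈ 0.5553
d₂ = 20 × 12/31 × 266/479 = (20 × 12 × 266) / (31 × 479) = 63840/14849
≈ 4.30 days

4.30 days


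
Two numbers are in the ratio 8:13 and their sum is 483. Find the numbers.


Let A = 8k, B = 13k.
8k + 13k = 483
21k = 483 → k = 483/21 = 23
A = 8×23 = 184, B = 13×23 = 299
= A = 184, B = 299

A = 184, B = 299


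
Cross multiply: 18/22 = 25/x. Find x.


Cross multiply: 18 × x = 22 × 25
18x = 550
x = 550 / 18
= 30.56

30.56


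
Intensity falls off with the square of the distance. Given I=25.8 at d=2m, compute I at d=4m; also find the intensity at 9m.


I₁d₁² = I₂d₂²
I at 4m = 25.8 × (2/4)² = 25.8 × 4/16 = 103.2/16 = 6.4500
I at 9m = 25.8 × (2/9)² = 25.8 × 4/81 = 103.2/81 ≈ 1.2741
= 6.4500 and 1.2741

6.4500 and 1.2741


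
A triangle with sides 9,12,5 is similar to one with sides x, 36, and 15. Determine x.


Scale factor = 36/12 = 3
Missing side = 9 × 3
= 27.0

27.0


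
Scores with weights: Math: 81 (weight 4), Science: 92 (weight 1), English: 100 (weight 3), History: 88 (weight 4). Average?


Numerator = 81×4 + 92×1 + 100×3 + 88×4
= 324 + 92 + 300 + 352
= 1068
Total weight = 12
Weighted avg = 1068/12
= 89.00

89.00


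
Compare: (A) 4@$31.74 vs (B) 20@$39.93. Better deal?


Deal A: $31.74/4 = $7.9350/unit
Deal B: $39.93/20 = $1.9965/unit
B is cheaper per unit
= Deal B

Deal B


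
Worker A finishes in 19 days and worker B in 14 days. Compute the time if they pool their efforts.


Rate of A = 1/19 per day
Rate of B = 1/14 per day
Combined rate = 1/19 + 1/14 = 33/266 ≈ 0.1241 per day
Days = 1 / combined rate = 266/33
≈ 8.06 days

8.06 days


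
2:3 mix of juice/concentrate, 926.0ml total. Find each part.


Total parts = 2 + 3 = 5
juice: 926.0 × 2/5 = 370.4ml
concentrate: 926.0 × 3/5 = 555.6ml
= 370.4ml and 555.6ml

370.4ml and 555.6ml


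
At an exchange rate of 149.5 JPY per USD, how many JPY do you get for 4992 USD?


Amount × rate = 4992 × 149.5
= 746304.00 JPY

746304.00 JPY


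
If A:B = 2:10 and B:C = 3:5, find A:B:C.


Match B: multiply A:B by 3 → 6:30
Multiply B:C by 10 → 30:50
Combined: 6:30:50
GCD = 2
= 3:15:25

3:15:25


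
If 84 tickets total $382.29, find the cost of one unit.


Unit rate = total / quantity
= 382.29 / 84
= $4.55 per unit

$4.55 per unit


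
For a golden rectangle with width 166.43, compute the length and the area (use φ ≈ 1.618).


φ = (1 + √5) / 2 ≈ 1.618
Length = width × φ = 166.43 × 1.618 = 269.28374
≈ 269.28
Area = width × length = 166.43 × 269.28374 = 44816.8928482 ≈ 44816.89
= Length: 269.28, Area: 44816.89

Length: 269.28, Area: 44816.89


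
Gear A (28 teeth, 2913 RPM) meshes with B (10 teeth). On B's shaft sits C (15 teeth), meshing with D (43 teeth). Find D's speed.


Stage 1: RPM_B = RPM_A × t_A/t_B = 2913 × 28/10 = 81564/10 = 8156.40
B and C share a shaft → RPM_C = RPM_B
Stage 2: RPM_D = RPM_C × t_C/t_D = RPM_A × (t_A×t_C)/(t_B×t_D)
Overall ratio = (28×15)/(10×43) = 420/430
RPM_D = 2913 × 420/430 = 1223460/430
≈ 2845.26 RPM

2845.26 RPM


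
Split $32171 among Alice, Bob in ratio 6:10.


Total parts = 6 + 10 = 16
Alice: 32171 × 6/16 = 12064.13
Bob: 32171 × 10/16 = 20106.88
= Alice: $12064.13, Bob: $20106.88

Alice: $12064.13, Bob: $20106.88


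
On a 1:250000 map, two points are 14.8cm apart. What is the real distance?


Real distance = map distance × scale
= 14.8cm × 250000
= 3700000 cm = 37000.0 m
= 37.000 km

37.000 km


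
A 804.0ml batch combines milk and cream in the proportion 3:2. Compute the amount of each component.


Total parts = 3 + 2 = 5
milk: 804.0 × 3/5 = 482.4ml
cream: 804.0 × 2/5 = 321.6ml
= 482.4ml and 321.6ml

482.4ml and 321.6ml


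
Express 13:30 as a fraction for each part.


Total parts = 13 + 30 = 43
First part: 13/43 = 13/43
Second part: 30/43 = 30/43
= 13/43 and 30/43

13/43 and 30/43


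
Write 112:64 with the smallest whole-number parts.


GCD(112, 64) = 16
112/16 : 64/16
= 7:4

7:4


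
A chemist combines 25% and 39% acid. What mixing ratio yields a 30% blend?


Let x parts of 25% mix with y parts of 39%.
25x + 39y = 30(x + y)
25x + 39y = 30x + 30y
x(25 - 30) = y(30 - 39)
x/y = (39 - 30)/(30 - 25) = 9/5
Simplify: 9:5
= 9:5

9:5


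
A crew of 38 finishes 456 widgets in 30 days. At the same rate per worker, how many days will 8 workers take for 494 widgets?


Days ∝ work / workers, so d₂ = d₁ × (m₁/m₂) × (w₂/w₁)
Workers factor (inverse): 38/8 = 4.7500
Work factor (direct): 494/456 ≈ 1.0833
d₂ = 30 × 38/8 × 494/456 = (30 × 38 × 494) / (8 × 456) = 563160/3648
≈ 154.38 days

154.38 days


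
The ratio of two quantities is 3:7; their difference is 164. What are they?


Let A = 3k, B = 7k.
7k - 3k = 164
4k = 164 → k = 164/4 = 41
A = 3×41 = 123, B = 7×41 = 287
= A = 123, B = 287

A = 123, B = 287


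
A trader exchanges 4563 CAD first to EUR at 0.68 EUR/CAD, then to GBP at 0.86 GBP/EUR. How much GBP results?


Step 1: 4563 CAD × 0.68 = 3102.84 EUR
Step 2: 3102.84 EUR × 0.86 = 2668.44 GBP
Implied rate CAD→GBP = 0.68 × 0.86 = 0.5848
= 2668.44 GBP

2668.44 GBP


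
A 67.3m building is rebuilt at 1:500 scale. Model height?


Model size = real / scale
= 67.3 / 500
= 0.1346 m

0.1346 m


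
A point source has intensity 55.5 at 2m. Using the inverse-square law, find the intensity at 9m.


I₁d₁² = I₂d₂²
I₂ = I₁ × (d₁/d₂)²
= 55.5 × (2/9)²
= 55.5 × 4/81
= 222/81
≈ 2.7407

2.7407


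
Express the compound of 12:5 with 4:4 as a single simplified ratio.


Compound ratio = (12×4) : (5×4)
= 48:20
GCD = 4
= 12:5

12:5


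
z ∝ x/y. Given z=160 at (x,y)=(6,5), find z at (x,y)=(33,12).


z = k·x/y
Solve for k using the known point: k = z·y/x = 160×5/6 = 800/6 ≈ 133.3333
Now evaluate at x=33, y=12:
z = k × 33 / 12 = (800 × 33) / (6 × 12) = 26400/72
≈ 366.6667

366.6667


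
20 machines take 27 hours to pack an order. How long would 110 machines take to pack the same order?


Inverse proportion: x × y = constant
k = 20 × 27 = 540
y₂ = k / 110 = 540 / 110
= 4.91

4.91


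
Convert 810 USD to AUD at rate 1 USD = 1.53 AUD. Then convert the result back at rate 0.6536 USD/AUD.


Amount × rate = 810 × 1.53 = 1239.30 AUD
Round-trip: 1239.30 × 0.6536 = 810.01 USD
= 1239.30 AUD, then 810.01 USD

1239.30 AUD, then 810.01 USD


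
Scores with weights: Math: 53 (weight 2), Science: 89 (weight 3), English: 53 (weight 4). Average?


Numerator = 53×2 + 89×3 + 53×4
= 106 + 267 + 212
= 585
Total weight = 9
Weighted avg = 585/9
= 65.00

65.00


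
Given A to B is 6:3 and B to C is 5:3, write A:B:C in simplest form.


Match B: multiply A:B by 5 → 30:15
Multiply B:C by 3 → 15:9
Combined: 30:15:9
GCD = 3
= 10:5:3

10:5:3


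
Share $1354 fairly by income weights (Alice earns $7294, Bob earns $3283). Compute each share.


Total income = 7294 + 3283 = $10577
Alice: $1354 × 7294/10577 = $933.73
Bob: $1354 × 3283/10577 = $420.27
= Alice: $933.73, Bob: $420.27

Alice: $933.73, Bob: $420.27


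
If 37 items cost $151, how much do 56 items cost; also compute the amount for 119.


Direct proportion: y/x = constant
k = 151/37 ≈ 4.0811
y at x=56: k × 56 = 151 × 56 / 37 = 8456/37 ≈ 228.54
y at x=119: k × 119 = 151 × 119 / 37 = 17969/37 ≈ 485.65
= 228.54 and 485.65

228.54 and 485.65


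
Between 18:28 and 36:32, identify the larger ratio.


18/28 = 0.6429
36/32 = 1.1250
0.6429 < 1.1250, so 18:28 is less
= 36:32

36:32


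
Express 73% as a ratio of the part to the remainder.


73% means 73 parts out of 100; remainder = 27
Part : remainder = 73:27
GCD = 1
= 73:27

73:27


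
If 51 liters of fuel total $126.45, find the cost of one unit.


Unit rate = total / quantity
= 126.45 / 51
= $2.48 per unit

$2.48 per unit


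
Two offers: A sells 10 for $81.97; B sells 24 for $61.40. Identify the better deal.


Deal A: $81.97/10 = $8.1970/unit
Deal B: $61.40/24 = $2.5583/unit
B is cheaper per unit
= Deal B

Deal B


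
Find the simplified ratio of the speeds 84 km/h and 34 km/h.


Ratio = 84:34
GCD = 2
Simplified = 42:17
Time ratio (same distance) = 17:42
Speed ratio = 42:17

42:17


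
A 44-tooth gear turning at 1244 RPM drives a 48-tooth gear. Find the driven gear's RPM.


Gear ratio = 44:48 = 11:12
RPM_B = RPM_A × (teeth_A / teeth_B)
= 1244 × (44/48)
= 1140.3 RPM

1140.3 RPM


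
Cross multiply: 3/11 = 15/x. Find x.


Cross multiply: 3 × x = 11 × 15
3x = 165
x = 165 / 3
= 55.00

55.00


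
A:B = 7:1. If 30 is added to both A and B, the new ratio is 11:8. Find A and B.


Let A = 7k, B = 1k.
(7k + 30) / (1k + 30) = 11/8
Cross-multiply: 8(7k + 30) = 11(1k + 30)
56k + 240 = 11k + 330
56k - 11k = 330 - 240
45k = 90
k = 90/45 = 2
A = 7×2 = 14, B = 1×2 = 2
= A = 14, B = 2

A = 14, B = 2


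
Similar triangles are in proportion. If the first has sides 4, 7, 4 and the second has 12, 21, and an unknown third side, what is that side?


Scale factor = 12/4 = 3
Missing side = 4 × 3
= 12.0

12.0


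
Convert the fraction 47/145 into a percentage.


Percentage = (part / whole) × 100
= (47 / 145) × 100
≈ 32.41%

32.41%


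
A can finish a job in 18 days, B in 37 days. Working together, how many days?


Rate of A = 1/18 per day
Rate of B = 1/37 per day
Combined rate = 1/18 + 1/37 = 55/666 ≈ 0.0826 per day
Days = 1 / combined rate = 666/55
≈ 12.11 days

12.11 days


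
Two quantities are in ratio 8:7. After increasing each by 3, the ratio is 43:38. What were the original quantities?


Let A = 8k, B = 7k.
(8k + 3) / (7k + 3) = 43/38
Cross-multiply: 38(8k + 3) = 43(7k + 3)
304k + 114 = 301k + 129
304k - 301k = 129 - 114
3k = 15
k = 15/3 = 5
A = 8×5 = 40, B = 7×5 = 35
= A = 40, B = 35

A = 40, B = 35


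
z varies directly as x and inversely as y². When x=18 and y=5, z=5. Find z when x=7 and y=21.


z = k·x/y²
Solve for k using the known point: k = z·y²/x = 5×25/18 = 125/18 ≈ 6.9444
Now evaluate at x=7, y=21:
z = k × 7 / 441 = (125 × 7) / (18 × 441) = 875/7938
≈ 0.1102

0.1102


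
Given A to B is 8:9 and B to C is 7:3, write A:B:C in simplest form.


Match B: multiply A:B by 7 → 56:63
Multiply B:C by 9 → 63:27
Combined: 56:63:27
GCD = 1
= 56:63:27

56:63:27


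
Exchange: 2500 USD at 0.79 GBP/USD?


Amount × rate = 2500 × 0.79
= 1975.00 GBP

1975.00 GBP


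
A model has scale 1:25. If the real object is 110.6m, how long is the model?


Model size = real / scale
= 110.6 / 25
= 4.4240 m

4.4240 m


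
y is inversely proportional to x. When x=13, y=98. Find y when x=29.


Inverse proportion: x × y = constant
k = 13 × 98 = 1274
y₂ = k / 29 = 1274 / 29
= 43.93

43.93


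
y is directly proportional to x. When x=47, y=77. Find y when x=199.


Direct proportion: y/x = constant
k = 77/47 ≈ 1.6383
y₂ = k × 199 = 77 × 199 / 47 = 15323/47
≈ 326.02

326.02


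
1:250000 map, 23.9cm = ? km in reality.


Real distance = map distance × scale
= 23.9cm × 250000
= 5975000 cm = 59750.0 m
= 59.750 km

59.750 km


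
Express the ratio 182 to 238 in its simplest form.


GCD(182, 238) = 14
182/14 : 238/14
= 13:17

13:17


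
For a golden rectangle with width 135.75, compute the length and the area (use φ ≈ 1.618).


φ = (1 + √5) / 2 ≈ 1.618
Length = width × φ = 135.75 × 1.618 = 219.6435
≈ 219.64
Area = width × length = 135.75 × 219.6435 = 29816.605125 ≈ 29816.61
= Length: 219.64, Area: 29816.61

Length: 219.64, Area: 29816.61


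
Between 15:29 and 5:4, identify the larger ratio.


15/29 = 0.5172
5/4 = 1.2500
0.5172 < 1.2500, so 15:29 is less
= 5:4

5:4


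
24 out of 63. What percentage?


Percentage = (part / whole) × 100
= (24 / 63) × 100
≈ 38.10%

38.10%


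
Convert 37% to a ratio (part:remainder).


37% means 37 parts out of 100; remainder = 63
Part : remainder = 37:63
GCD = 1
= 37:63

37:63


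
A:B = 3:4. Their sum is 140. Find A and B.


Let A = 3k, B = 4k.
3k + 4k = 140
7k = 140 → k = 140/7 = 20
A = 3×20 = 60, B = 4×20 = 80
= A = 60, B = 80

A = 60, B = 80


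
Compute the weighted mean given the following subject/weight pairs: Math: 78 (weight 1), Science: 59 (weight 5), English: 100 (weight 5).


Numerator = 78×1 + 59×5 + 100×5
= 78 + 295 + 500
= 873
Total weight = 11
Weighted avg = 873/11
= 79.36

79.36


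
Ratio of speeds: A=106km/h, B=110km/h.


Ratio = 106:110
GCD = 2
Simplified = 53:55
Time ratio (same distance) = 55:53
Speed ratio = 53:55

53:55


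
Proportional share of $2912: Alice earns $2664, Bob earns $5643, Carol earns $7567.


Total income = 2664 + 5643 + 7567 = $15874
Alice: $2912 × 2664/15874 = $488.70
Bob: $2912 × 5643/15874 = $1035.18
Carol: $2912 × 7567/15874 = $1388.13
= Alice: $488.70, Bob: $1035.18, Carol: $1388.13

Alice: $488.70, Bob: $1035.18, Carol: $1388.13


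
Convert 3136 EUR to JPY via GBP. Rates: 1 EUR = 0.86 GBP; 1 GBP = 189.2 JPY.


Step 1: 3136 EUR × 0.86 = 2696.96 GBP
Step 2: 2696.96 GBP × 189.2 = 510264.83 JPY
Implied rate EUR→JPY = 0.86 × 189.2 = 162.7120
= 510264.83 JPY

510264.83 JPY


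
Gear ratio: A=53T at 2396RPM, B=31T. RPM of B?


Gear ratio = 53:31 = 53:31
RPM_B = RPM_A × (teeth_A / teeth_B)
= 2396 × (53/31)
= 4096.4 RPM

4096.4 RPM


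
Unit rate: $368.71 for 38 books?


Unit rate = total / quantity
= 368.71 / 38
= $9.70 per unit

$9.70 per unit


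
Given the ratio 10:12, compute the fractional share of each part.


Total parts = 10 + 12 = 22
First part: 10/22 = 5/11
Second part: 12/22 = 6/11
= 5/11 and 6/11

5/11 and 6/11


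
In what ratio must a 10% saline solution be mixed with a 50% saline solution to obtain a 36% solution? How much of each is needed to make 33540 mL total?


Let x parts of 10% mix with y parts of 50%.
10x + 50y = 36(x + y)
10x + 50y = 36x + 36y
x(10 - 36) = y(36 - 50)
x/y = (50 - 36)/(36 - 10) = 14/26
Simplify: 7:13
Total parts = 20; one part = 33540/20 = 1677.00 mL
10% solution: 7×1677.00 = 11739.00 mL
50% solution: 13×1677.00 = 21801.00 mL
= ratio 7:13; 11739.00 mL and 21801.00 mL

ratio 7:13; 11739.00 mL and 21801.00 mL


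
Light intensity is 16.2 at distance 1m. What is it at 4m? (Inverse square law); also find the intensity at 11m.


I₁d₁² = I₂d₂²
I at 4m = 16.2 × (1/4)² = 16.2 × 1/16 = 16.2/16 = 1.0125
I at 11m = 16.2 × (1/11)² = 16.2 × 1/121 = 16.2/121 ≈ 0.1339
= 1.0125 and 0.1339

1.0125 and 0.1339


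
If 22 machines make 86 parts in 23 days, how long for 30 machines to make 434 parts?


Days ∝ work / workers, so d₂ = d₁ × (m₁/m₂) × (w₂/w₁)
Workers factor (inverse): 22/30 ≈ 0.7333
Work factor (direct): 434/86 ≈ 5.0465
d₂ = 23 × 22/30 × 434/86 = (23 × 22 × 434) / (30 × 86) = 219604/2580
≈ 85.12 days

85.12 days


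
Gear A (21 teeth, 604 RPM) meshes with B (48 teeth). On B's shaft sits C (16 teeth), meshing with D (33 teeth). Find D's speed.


Stage 1: RPM_B = RPM_A × t_A/t_B = 604 × 21/48 = 12684/48 = 264.25
B and C share a shaft → RPM_C = RPM_B
Stage 2: RPM_D = RPM_C × t_C/t_D = RPM_A × (t_A×t_C)/(t_B×t_D)
Overall ratio = (21×16)/(48×33) = 336/1584
RPM_D = 604 × 336/1584 = 202944/1584
≈ 128.12 RPM

128.12 RPM


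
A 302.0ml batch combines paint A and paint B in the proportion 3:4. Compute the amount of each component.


Total parts = 3 + 4 = 7
paint A: 302.0 × 3/7 = 129.4ml
paint B: 302.0 × 4/7 = 172.6ml
= 129.4ml and 172.6ml

129.4ml and 172.6ml


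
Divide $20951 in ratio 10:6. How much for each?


Total parts = 10 + 6 = 16
Part 1: 20951 × 10/16 = 13094.38
Part 2: 20951 × 6/16 = 7856.63
= Part 1: $13094.38, Part 2: $7856.63

Part 1: $13094.38, Part 2: $7856.63


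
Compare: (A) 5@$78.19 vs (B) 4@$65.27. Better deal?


Deal A: $78.19/5 = $15.6380/unit
Deal B: $65.27/4 = $16.3175/unit
A is cheaper per unit
= Deal A

Deal A


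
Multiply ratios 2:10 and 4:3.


Compound ratio = (2×4) : (10×3)
= 8:30
GCD = 2
= 4:15

4:15


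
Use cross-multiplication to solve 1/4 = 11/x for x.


Cross multiply: 1 × x = 4 × 11
1x = 44
x = 44 / 1
= 44.00

44.00


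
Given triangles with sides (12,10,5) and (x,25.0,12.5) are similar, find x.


Scale factor = 25.0/10 = 2.5
Missing side = 12 × 2.5
= 30.0

30.0


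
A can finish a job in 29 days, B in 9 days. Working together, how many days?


Rate of A = 1/29 per day
Rate of B = 1/9 per day
Combined rate = 1/29 + 1/9 = 38/261 ≈ 0.1456 per day
Days = 1 / combined rate = 261/38
≈ 6.87 days

6.87 days


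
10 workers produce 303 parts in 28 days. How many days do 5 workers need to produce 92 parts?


Days ∝ work / workers, so d₂ = d₁ × (m₁/m₂) × (w₂/w₁)
Workers factor (inverse): 10/5 = 2.0000
Work factor (direct): 92/303 ≈ 0.3036
d₂ = 28 × 10/5 × 92/303 = (28 × 10 × 92) / (5 × 303) = 25760/1515
≈ 17.00 days

17.00 days


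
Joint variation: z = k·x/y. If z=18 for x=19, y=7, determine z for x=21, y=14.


z = k·x/y
Solve for k using the known point: k = z·y/x = 18×7/19 = 126/19 ≈ 6.6316
Now evaluate at x=21, y=14:
z = k × 21 / 14 = (126 × 21) / (19 × 14) = 2646/266
≈ 9.9474

9.9474


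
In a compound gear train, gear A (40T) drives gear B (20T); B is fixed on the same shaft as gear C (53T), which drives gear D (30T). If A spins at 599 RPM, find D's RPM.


Stage 1: RPM_B = RPM_A × t_A/t_B = 599 × 40/20 = 23960/20 = 1198.00
B and C share a shaft → RPM_C = RPM_B
Stage 2: RPM_D = RPM_C × t_C/t_D = RPM_A × (t_A×t_C)/(t_B×t_D)
Overall ratio = (40×53)/(20×30) = 2120/600
RPM_D = 599 × 2120/600 = 1269880/600
≈ 2116.47 RPM

2116.47 RPM


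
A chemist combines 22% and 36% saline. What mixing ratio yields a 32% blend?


Let x parts of 22% mix with y parts of 36%.
22x + 36y = 32(x + y)
22x + 36y = 32x + 32y
x(22 - 32) = y(32 - 36)
x/y = (36 - 32)/(32 - 22) = 4/10
Simplify: 2:5
= 2:5

2:5


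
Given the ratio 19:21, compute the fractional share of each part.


Total parts = 19 + 21 = 40
First part: 19/40 = 19/40
Second part: 21/40 = 21/40
= 19/40 and 21/40

19/40 and 21/40


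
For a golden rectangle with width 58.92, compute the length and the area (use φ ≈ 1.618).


φ = (1 + √5) / 2 ≈ 1.618
Length = width × φ = 58.92 × 1.618 = 95.33256
≈ 95.33
Area = width × length = 58.92 × 95.33256 = 5616.9944352 ≈ 5616.99
= Length: 95.33, Area: 5616.99

Length: 95.33, Area: 5616.99


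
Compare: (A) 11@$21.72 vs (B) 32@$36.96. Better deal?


Deal A: $21.72/11 = $1.9745/unit
Deal B: $36.96/32 = $1.1550/unit
B is cheaper per unit
= Deal B

Deal B


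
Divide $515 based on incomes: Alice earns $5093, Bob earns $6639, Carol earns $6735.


Total income = 5093 + 6639 + 6735 = $18467
Alice: $515 × 5093/18467 = $142.03
Bob: $515 × 6639/18467 = $185.15
Carol: $515 × 6735/18467 = $187.82
= Alice: $142.03, Bob: $185.15, Carol: $187.82

Alice: $142.03, Bob: $185.15, Carol: $187.82


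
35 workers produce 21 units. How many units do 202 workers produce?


Direct proportion: y/x = constant
k = 21/35 = 0.6000
y₂ = k × 202 = 21 × 202 / 35 = 4242/35
= 121.20

121.20


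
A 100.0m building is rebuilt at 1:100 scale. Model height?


Model size = real / scale
= 100.0 / 100
= 1.0000 m

1.0000 m


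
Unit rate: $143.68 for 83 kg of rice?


Unit rate = total / quantity
= 143.68 / 83
= $1.73 per unit

$1.73 per unit


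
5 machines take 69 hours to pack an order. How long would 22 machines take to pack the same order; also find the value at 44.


Inverse proportion: x × y = constant
k = 5 × 69 = 345
At x=22: k/22 = 15.68
At x=44: k/44 = 7.84
= 15.68 and 7.84

15.68 and 7.84


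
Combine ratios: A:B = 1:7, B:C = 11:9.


Match B: multiply A:B by 11 → 11:77
Multiply B:C by 7 → 77:63
Combined: 11:77:63
GCD = 1
= 11:77:63

11:77:63


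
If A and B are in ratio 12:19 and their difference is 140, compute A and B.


Let A = 12k, B = 19k.
19k - 12k = 140
7k = 140 → k = 140/7 = 20
A = 12×20 = 240, B = 19×20 = 380
= A = 240, B = 380

A = 240, B = 380


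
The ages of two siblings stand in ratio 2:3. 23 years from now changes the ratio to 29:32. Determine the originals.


Let A = 2k, B = 3k.
(2k + 23) / (3k + 23) = 29/32
Cross-multiply: 32(2k + 23) = 29(3k + 23)
64k + 736 = 87k + 667
64k - 87k = 667 - 736
-23k = -69
k = -69/-23 = 3
A = 2×3 = 6, B = 3×3 = 9
= A = 6, B = 9

A = 6, B = 9


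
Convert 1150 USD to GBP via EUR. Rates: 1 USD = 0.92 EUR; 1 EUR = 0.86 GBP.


Step 1: 1150 USD × 0.92 = 1058.00 EUR
Step 2: 1058.00 EUR × 0.86 = 909.88 GBP
Implied rate USD→GBP = 0.92 × 0.86 = 0.7912
= 909.88 GBP

909.88 GBP


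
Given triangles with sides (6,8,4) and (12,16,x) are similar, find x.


Scale factor = 12/6 = 2
Missing side = 4 × 2
= 8.0

8.0


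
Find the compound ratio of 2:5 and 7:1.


Compound ratio = (2×7) : (5×1)
= 14:5
GCD = 1
= 14:5

14:5


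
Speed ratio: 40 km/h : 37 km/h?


Ratio = 40:37
GCD = 1
Simplified = 40:37
Time ratio (same distance) = 37:40
Speed ratio = 40:37

40:37


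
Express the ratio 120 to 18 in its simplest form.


GCD(120, 18) = 6
120/6 : 18/6
= 20:3

20:3


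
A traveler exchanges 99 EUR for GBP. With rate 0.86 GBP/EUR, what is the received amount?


Amount × rate = 99 × 0.86
= 85.14 GBP

85.14 GBP


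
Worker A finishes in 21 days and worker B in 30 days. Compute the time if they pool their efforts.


Rate of A = 1/21 per day
Rate of B = 1/30 per day
Combined rate = 1/21 + 1/30 = 51/630 ≈ 0.0810 per day
Days = 1 / combined rate = 630/51
≈ 12.35 days

12.35 days


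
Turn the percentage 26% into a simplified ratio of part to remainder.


26% means 26 parts out of 100; remainder = 74
Part : remainder = 26:74
GCD = 2
= 13:37

13:37


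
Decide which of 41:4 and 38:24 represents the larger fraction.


41/4 = 10.2500
38/24 = 1.5833
10.2500 > 1.5833, so 41:4 is greater
= 41:4

41:4


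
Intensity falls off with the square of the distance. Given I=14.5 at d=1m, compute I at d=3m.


I₁d₁² = I₂d₂²
I₂ = I₁ × (d₁/d₂)²
= 14.5 × (1/3)²
= 14.5 × 1/9
= 14.5/9
≈ 1.6111

1.6111


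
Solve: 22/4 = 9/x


Cross multiply: 22 × x = 4 × 9
22x = 36
x = 36 / 22
= 1.64

1.64


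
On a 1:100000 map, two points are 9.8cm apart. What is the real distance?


Real distance = map distance × scale
= 9.8cm × 100000
= 980000 cm = 9800.0 m
= 9.800 km

9.800 km


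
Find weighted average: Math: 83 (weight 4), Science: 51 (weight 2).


Numerator = 83×4 + 51×2
= 332 + 102
= 434
Total weight = 6
Weighted avg = 434/6
= 72.33

72.33


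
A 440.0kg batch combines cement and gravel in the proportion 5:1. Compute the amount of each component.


Total parts = 5 + 1 = 6
cement: 440.0 × 5/6 = 366.7kg
gravel: 440.0 × 1/6 = 73.3kg
= 366.7kg and 73.3kg

366.7kg and 73.3kg


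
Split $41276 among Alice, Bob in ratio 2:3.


Total parts = 2 + 3 = 5
Alice: 41276 × 2/5 = 16510.40
Bob: 41276 × 3/5 = 24765.60
= Alice: $16510.40, Bob: $24765.60

Alice: $16510.40, Bob: $24765.60


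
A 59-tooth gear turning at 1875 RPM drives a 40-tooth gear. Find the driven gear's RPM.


Gear ratio = 59:40 = 59:40
RPM_B = RPM_A × (teeth_A / teeth_B)
= 1875 × (59/40)
= 2765.6 RPM

2765.6 RPM


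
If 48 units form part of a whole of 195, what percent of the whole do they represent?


Percentage = (part / whole) × 100
= (48 / 195) × 100
≈ 24.62%

24.62%


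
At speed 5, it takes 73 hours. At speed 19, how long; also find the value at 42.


Inverse proportion: x × y = constant
k = 5 × 73 = 365
At x=19: k/19 = 19.21
At x=42: k/42 = 8.69
= 19.21 and 8.69

19.21 and 8.69


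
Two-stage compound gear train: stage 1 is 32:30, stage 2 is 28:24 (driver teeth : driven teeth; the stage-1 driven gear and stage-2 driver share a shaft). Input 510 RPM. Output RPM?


Stage 1: RPM_B = RPM_A × t_A/t_B = 510 × 32/30 = 16320/30 = 544.00
B and C share a shaft → RPM_C = RPM_B
Stage 2: RPM_D = RPM_C × t_C/t_D = RPM_A × (t_A×t_C)/(t_B×t_D)
Overall ratio = (32×28)/(30×24) = 896/720
RPM_D = 510 × 896/720 = 456960/720
≈ 634.67 RPM

634.67 RPM


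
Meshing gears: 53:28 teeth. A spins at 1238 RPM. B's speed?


Gear ratio = 53:28 = 53:28
RPM_B = RPM_A × (teeth_A / teeth_B)
= 1238 × (53/28)
= 2343.4 RPM

2343.4 RPM
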